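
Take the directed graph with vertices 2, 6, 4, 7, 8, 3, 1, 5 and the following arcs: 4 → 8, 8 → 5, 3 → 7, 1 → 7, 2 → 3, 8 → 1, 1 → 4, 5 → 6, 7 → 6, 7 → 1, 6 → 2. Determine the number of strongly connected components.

1

{1, 2, 3, 4, 5, 6, 7, 8} are all mutually reachable — one SCC of size 8.
That gives 1 strongly connected component.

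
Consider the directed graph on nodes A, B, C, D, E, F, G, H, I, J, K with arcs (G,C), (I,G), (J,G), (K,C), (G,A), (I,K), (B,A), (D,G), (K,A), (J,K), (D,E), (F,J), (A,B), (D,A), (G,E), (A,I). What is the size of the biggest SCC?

{A, B, G, I, K} are all mutually reachable — one SCC of size 5.
{D} is an SCC by itself.
{E} is an SCC by itself.
{H} is an SCC by itself.
{C} is an SCC by itself.
(and 2 more singleton SCCs)
The largest has 5 vertices.

5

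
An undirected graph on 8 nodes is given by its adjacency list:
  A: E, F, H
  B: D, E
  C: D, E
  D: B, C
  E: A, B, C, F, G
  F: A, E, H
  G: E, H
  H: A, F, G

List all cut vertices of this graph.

Removing E increases the component count from 1 to 2, so E is a cut vertex.
By contrast removing C leaves 1 component; it is not a cut vertex. No other vertex is a cut vertex either.

E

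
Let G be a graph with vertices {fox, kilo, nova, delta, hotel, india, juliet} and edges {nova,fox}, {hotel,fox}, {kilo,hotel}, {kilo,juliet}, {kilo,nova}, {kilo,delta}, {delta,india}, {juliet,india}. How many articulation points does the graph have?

1

Removing kilo increases the component count from 1 to 2, so kilo is a cut vertex.
By contrast removing juliet leaves 1 component; it is not a cut vertex. No other vertex is a cut vertex either.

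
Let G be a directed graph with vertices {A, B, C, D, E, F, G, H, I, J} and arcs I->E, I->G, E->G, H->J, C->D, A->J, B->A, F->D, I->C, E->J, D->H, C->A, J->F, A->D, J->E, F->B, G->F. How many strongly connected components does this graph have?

3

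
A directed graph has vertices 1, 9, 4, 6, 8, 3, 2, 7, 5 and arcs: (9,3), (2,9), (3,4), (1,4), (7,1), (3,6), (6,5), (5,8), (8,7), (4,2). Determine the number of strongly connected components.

1

{1, 2, 3, 4, 5, 6, 7, 8, 9} are all mutually reachable — one SCC of size 9.
That gives 1 strongly connected component.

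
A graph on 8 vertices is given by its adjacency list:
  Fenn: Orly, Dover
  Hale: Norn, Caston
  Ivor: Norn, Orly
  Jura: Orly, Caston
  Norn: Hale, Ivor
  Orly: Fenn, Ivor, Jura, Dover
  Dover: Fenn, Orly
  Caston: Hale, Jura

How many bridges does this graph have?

The edges on the cycle Orly-Dover-Fenn-Orly are not bridges since each lies on that cycle.
Every edge lies on some cycle, so there are no bridges.

0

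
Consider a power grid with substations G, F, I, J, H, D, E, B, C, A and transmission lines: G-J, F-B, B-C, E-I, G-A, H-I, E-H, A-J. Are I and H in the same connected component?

Yes

From I we can reach E, H, I, which includes H.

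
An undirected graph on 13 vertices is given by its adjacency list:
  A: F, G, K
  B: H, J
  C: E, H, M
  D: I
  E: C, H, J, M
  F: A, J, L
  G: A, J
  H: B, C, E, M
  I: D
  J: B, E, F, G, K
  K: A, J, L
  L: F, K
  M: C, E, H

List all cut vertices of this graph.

J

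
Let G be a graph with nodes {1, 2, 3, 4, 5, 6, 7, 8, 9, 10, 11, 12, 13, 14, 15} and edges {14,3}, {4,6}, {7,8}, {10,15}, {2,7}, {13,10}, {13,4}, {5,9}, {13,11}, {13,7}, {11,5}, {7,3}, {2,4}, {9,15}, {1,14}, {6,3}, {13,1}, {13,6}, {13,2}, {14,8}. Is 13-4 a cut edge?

After removing 13-4, the path 13-2-4 still connects them, so the edge is not a bridge.

No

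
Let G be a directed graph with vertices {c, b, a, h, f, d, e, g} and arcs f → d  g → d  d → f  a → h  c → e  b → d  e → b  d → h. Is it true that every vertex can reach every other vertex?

No

There is no directed path from f to c, so the graph is not strongly connected.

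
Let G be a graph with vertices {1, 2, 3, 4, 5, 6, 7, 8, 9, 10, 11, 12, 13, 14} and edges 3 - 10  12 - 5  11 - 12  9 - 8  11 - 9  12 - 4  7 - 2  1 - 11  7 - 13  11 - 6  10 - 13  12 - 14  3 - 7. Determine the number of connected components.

2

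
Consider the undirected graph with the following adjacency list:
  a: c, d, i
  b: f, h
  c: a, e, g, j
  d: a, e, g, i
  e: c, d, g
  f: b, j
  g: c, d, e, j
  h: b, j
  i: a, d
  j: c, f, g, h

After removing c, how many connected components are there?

1

With c gone, the remaining components are: {a, b, d, e, f, g, h, i, j}.
That is 1 component.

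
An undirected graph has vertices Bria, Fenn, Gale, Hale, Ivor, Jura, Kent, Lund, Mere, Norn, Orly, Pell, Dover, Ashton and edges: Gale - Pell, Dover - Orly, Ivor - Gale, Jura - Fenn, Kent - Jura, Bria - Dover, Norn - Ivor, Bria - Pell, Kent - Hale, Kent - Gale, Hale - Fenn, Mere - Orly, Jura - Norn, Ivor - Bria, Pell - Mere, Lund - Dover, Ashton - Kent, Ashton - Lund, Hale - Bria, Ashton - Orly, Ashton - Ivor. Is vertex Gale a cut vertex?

Deleting Gale leaves 1 component (was 1) (its neighbors Ivor, Kent, Pell remain connected to each other), so Gale is not a cut vertex.

No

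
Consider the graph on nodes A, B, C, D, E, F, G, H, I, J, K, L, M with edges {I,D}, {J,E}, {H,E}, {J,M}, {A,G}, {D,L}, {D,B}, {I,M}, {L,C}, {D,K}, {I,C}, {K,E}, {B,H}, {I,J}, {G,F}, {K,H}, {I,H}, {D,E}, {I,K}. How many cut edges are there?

The edges on the cycle I-J-M-I are not bridges since each lies on that cycle.
But removing A—G disconnects A from G; removing G—F disconnects G from F — these are bridges.
That makes 2 bridges.

2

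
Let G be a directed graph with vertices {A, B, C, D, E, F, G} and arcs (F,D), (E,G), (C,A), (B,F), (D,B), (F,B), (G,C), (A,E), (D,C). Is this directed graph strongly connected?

There is no directed path from E to B, so the graph is not strongly connected.

No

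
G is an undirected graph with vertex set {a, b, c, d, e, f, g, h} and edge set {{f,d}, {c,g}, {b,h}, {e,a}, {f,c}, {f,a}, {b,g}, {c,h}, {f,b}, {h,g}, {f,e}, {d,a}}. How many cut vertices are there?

1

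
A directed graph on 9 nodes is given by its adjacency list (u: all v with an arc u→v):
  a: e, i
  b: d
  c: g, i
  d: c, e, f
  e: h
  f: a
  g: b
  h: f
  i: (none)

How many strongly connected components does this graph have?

3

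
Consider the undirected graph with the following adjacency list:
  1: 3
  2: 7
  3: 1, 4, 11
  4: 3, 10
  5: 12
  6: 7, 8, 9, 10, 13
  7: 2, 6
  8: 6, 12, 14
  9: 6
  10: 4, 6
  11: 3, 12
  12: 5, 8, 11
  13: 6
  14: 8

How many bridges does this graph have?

7

The edges on the cycle 8-12-11-3-4-10-6-8 are not bridges since each lies on that cycle.
But removing 1-3 disconnects 1 from 3; removing 7-6 disconnects 7 from 6; removing 7-2 disconnects 7 from 2; removing 12-5 disconnects 12 from 5 — these are bridges.
In total 7 edges are bridges.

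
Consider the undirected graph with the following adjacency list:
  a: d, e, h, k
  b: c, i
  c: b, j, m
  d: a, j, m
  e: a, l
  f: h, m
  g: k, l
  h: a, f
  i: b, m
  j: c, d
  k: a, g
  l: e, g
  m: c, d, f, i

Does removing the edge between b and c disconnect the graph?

After removing b-c, the path b-i-m-c still connects them, so the edge is not a bridge.

No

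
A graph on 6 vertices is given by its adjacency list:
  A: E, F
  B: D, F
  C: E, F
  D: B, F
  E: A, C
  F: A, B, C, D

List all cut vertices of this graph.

Removing F increases the component count from 1 to 2, so F is a cut vertex.
By contrast removing E leaves 1 component; it is not a cut vertex. No other vertex is a cut vertex either.

F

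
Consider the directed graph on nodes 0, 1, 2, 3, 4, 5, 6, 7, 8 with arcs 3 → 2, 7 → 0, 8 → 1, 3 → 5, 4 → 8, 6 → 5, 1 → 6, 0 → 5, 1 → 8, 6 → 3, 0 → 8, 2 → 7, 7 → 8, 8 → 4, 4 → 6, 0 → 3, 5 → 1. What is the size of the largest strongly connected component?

{0, 1, 2, 3, 4, 5, 6, 7, 8} are all mutually reachable — one SCC of size 9.
The largest has 9 vertices.

9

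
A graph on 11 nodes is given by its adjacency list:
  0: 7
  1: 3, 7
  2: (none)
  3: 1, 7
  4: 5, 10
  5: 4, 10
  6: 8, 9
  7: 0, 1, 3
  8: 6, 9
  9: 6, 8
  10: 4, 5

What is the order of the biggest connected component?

2 is isolated — a component by itself.
Starting from 4 we can reach 4, 5, 10. That is one component of size 3.
Starting from 6 we can reach 6, 8, 9. That is one component of size 3.
Starting from 0 we can reach 0, 1, 3, 7. That is one component of size 4.
The largest has 4 vertices.

4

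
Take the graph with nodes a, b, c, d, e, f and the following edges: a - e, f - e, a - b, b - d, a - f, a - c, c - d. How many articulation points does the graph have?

Removing a increases the component count from 1 to 2, so a is a cut vertex.
By contrast removing f leaves 1 component; it is not a cut vertex. No other vertex is a cut vertex either.

1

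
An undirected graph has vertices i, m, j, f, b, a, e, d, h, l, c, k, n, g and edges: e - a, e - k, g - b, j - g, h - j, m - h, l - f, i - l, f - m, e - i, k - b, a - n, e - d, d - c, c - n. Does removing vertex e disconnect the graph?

Yes

Deleting e raises the number of components from 1 to 2, so e is a cut vertex.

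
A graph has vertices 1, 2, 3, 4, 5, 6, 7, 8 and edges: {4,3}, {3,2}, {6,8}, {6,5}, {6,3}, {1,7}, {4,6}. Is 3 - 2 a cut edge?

Yes

Removing 3 - 2 leaves no path between 3 and 2: the component count goes from 2 to 3. So it is a bridge.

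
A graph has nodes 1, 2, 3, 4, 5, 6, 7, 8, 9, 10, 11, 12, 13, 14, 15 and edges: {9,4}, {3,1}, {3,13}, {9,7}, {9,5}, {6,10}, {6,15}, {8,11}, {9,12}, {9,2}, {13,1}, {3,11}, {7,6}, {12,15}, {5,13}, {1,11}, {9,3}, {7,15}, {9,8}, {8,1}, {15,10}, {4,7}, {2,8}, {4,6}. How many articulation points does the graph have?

Removing 9 increases the component count from 2 to 3, so 9 is a cut vertex.
By contrast removing 7 leaves 2 components; it is not a cut vertex. No other vertex is a cut vertex either.

1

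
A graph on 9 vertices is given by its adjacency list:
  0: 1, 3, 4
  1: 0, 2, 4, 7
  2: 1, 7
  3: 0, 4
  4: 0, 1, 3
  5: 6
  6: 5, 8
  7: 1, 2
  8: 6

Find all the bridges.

5-6, 6-8

The edges on the cycle 1-2-7-1 are not bridges since each lies on that cycle.
But removing 5-6 disconnects 5 from 6; removing 8-6 disconnects 8 from 6 — these are bridges.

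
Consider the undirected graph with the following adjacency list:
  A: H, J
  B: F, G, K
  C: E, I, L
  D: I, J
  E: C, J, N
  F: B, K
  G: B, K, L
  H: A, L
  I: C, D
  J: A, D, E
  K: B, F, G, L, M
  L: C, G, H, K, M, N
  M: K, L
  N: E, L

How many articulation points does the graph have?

1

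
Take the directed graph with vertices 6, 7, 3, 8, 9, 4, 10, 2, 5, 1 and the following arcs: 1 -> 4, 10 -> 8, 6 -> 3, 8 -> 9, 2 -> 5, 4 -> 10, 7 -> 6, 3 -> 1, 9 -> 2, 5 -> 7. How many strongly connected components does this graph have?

{1, 2, 3, 4, 5, 6, 7, 8, 9, 10} are all mutually reachable — one SCC of size 10.
That gives 1 strongly connected component.

1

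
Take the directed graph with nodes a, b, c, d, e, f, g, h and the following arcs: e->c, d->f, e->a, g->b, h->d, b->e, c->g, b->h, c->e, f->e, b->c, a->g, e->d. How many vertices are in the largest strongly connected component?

{a, b, c, d, e, f, g, h} are all mutually reachable — one SCC of size 8.
The largest has 8 vertices.

8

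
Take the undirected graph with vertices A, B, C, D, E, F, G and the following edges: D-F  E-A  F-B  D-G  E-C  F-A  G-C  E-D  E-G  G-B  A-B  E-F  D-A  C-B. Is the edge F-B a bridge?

No

After removing F-B, the path F-A-B still connects them, so the edge is not a bridge.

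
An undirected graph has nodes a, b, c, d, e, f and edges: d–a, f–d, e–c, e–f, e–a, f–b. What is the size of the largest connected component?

Starting from a we can reach a, b, c, d, e, f. That is one component of size 6.
The largest has 6 vertices.

6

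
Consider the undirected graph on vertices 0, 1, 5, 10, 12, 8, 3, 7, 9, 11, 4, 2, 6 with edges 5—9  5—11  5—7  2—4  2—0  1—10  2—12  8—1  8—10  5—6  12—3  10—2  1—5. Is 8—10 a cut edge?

After removing 8—10, the path 8-1-10 still connects them, so the edge is not a bridge.

No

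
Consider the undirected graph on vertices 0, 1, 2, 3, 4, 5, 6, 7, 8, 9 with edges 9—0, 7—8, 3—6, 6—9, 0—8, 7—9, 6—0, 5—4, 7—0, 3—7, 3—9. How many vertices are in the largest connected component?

6

2 is isolated — a component by itself.
1 is isolated — a component by itself.
Starting from 4 we can reach 4, 5. That is one component of size 2.
Starting from 0 we can reach 0, 3, 6, 7, 8, 9. That is one component of size 6.
The largest has 6 vertices.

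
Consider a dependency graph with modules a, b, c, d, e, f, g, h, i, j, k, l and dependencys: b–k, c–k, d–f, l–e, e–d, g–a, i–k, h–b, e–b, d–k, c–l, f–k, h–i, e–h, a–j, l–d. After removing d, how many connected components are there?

With d gone, the remaining components are: {a, g, j}; {b, c, e, f, h, i, k, l}.
That is 2 components.

2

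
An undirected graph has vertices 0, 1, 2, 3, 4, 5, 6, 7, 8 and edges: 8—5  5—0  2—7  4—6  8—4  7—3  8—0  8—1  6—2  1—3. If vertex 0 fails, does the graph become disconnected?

Deleting 0 leaves 1 component (was 1) (its neighbors 5, 8 remain connected to each other), so 0 is not a cut vertex.

No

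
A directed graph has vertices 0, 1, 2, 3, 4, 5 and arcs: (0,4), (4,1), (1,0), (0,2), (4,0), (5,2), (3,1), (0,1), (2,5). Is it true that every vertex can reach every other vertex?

There is no directed path from 5 to 3, so the graph is not strongly connected.

No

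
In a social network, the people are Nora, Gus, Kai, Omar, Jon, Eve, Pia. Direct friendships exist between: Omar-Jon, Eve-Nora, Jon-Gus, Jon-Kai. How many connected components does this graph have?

3

Pia is isolated — a component by itself.
Starting from Eve we can reach Eve, Nora. That is one component of size 2.
Starting from Gus we can reach Gus, Jon, Kai, Omar. That is one component of size 4.
Total: 3 components.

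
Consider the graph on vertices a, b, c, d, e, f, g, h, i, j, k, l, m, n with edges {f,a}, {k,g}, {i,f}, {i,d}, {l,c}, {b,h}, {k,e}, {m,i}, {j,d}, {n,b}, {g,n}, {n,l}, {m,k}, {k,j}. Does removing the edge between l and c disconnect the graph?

Yes

Removing l-c leaves no path between l and c: the component count goes from 1 to 2. So it is a bridge.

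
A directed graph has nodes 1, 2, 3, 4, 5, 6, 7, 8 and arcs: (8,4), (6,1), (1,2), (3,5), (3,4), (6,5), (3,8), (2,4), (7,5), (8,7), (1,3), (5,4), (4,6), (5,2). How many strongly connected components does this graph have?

{1, 2, 3, 4, 5, 6, 7, 8} are all mutually reachable — one SCC of size 8.
That gives 1 strongly connected component.

1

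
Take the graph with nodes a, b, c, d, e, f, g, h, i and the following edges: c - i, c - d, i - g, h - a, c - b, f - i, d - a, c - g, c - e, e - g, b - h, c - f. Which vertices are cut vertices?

Removing c increases the component count from 1 to 2, so c is a cut vertex.
By contrast removing d leaves 1 component; it is not a cut vertex. No other vertex is a cut vertex either.

c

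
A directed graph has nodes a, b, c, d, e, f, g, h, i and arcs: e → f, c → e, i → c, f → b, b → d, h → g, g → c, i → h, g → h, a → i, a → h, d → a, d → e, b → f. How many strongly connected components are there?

{a, b, c, d, e, f, g, h, i} are all mutually reachable — one SCC of size 9.
That gives 1 strongly connected component.

1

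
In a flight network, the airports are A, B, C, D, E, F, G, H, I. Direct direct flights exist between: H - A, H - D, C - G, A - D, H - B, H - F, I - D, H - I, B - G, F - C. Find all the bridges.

The edges on the cycle H-A-D-H are not bridges since each lies on that cycle.
Every edge lies on some cycle, so there are no bridges.

none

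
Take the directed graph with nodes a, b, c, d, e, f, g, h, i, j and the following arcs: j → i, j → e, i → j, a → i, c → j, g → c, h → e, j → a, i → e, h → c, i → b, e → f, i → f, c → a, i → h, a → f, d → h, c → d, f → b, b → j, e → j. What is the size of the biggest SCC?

9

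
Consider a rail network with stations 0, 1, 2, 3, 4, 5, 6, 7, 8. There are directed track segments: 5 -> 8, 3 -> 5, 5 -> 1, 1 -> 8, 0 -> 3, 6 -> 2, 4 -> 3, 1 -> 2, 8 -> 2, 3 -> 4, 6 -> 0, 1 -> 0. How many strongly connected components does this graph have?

5

{0, 1, 3, 4, 5} are all mutually reachable — one SCC of size 5.
{6} is an SCC by itself.
{2} is an SCC by itself.
{8} is an SCC by itself.
{7} is an SCC by itself.
That gives 5 strongly connected components.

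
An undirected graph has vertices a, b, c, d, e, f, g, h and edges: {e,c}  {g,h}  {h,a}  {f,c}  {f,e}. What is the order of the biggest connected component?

b is isolated — a component by itself.
d is isolated — a component by itself.
Starting from c we can reach c, e, f. That is one component of size 3.
Starting from a we can reach a, g, h. That is one component of size 3.
The largest has 3 vertices.

3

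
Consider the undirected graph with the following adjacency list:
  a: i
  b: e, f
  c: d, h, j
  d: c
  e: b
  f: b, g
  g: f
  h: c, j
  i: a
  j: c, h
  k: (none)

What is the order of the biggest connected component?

4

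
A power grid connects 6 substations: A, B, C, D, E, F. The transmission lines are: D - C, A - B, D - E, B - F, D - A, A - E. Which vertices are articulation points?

A, B, D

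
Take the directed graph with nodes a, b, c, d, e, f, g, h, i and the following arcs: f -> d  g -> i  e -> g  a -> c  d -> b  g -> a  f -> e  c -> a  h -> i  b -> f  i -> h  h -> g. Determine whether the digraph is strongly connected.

There is no directed path from e to b, so the graph is not strongly connected.

No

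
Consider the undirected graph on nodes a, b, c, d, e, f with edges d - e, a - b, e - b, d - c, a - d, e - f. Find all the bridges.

The edges on the cycle a-d-e-b-a are not bridges since each lies on that cycle.
But removing e - f disconnects e from f; removing d - c disconnects d from c — these are bridges.

c-d, e-f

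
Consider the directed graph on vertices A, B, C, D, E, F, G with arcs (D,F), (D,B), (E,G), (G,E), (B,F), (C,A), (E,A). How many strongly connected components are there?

6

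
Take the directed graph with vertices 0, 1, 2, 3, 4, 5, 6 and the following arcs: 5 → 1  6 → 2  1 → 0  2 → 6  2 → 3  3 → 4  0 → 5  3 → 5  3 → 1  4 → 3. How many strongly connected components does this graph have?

{0, 1, 5} are all mutually reachable — one SCC of size 3.
{2, 6} are all mutually reachable — one SCC of size 2.
{3, 4} are all mutually reachable — one SCC of size 2.
That gives 3 strongly connected components.

3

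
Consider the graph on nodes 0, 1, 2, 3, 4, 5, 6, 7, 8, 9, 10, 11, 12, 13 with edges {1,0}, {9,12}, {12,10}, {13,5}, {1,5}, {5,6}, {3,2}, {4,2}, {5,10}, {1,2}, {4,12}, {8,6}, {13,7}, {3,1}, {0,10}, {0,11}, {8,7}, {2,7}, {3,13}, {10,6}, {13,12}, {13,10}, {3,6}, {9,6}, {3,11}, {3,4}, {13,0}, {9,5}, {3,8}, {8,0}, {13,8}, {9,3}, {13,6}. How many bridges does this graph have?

0

The edges on the cycle 3-1-5-13-3 are not bridges since each lies on that cycle.
Every edge lies on some cycle, so there are no bridges.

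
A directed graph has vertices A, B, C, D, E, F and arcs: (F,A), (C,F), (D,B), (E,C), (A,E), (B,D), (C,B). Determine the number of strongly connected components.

2

{A, C, E, F} are all mutually reachable — one SCC of size 4.
{B, D} are all mutually reachable — one SCC of size 2.
That gives 2 strongly connected components.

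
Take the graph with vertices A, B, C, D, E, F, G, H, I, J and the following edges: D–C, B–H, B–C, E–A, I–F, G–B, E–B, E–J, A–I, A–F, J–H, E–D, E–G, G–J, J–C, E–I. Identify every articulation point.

Removing E increases the component count from 1 to 2, so E is a cut vertex.
By contrast removing G leaves 1 component; it is not a cut vertex. No other vertex is a cut vertex either.

E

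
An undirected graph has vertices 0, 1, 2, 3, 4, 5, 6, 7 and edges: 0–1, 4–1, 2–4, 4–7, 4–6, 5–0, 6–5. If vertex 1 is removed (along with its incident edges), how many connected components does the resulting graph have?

With 1 gone, the remaining components are: {3}; {0, 2, 4, 5, 6, 7}.
That is 2 components.

2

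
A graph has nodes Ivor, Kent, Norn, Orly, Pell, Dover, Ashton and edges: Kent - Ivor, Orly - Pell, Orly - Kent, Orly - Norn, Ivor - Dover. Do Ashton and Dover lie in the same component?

No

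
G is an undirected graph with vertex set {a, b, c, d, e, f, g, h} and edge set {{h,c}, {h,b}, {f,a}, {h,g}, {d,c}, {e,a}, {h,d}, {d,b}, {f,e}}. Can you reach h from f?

No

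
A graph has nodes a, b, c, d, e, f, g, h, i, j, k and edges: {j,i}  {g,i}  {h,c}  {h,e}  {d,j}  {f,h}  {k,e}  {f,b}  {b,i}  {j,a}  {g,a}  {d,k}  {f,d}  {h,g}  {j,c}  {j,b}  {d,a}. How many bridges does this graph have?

The edges on the cycle f-d-j-a-g-h-f are not bridges since each lies on that cycle.
Every edge lies on some cycle, so there are no bridges.

0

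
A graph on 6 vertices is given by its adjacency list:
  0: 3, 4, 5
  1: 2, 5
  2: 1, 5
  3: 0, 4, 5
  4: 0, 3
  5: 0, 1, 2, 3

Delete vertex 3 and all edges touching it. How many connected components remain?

1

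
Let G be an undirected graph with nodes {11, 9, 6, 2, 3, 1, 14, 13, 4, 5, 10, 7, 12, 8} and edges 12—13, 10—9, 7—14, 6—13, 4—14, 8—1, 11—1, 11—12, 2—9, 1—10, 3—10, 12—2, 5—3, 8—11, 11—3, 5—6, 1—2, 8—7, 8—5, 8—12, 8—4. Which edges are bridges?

none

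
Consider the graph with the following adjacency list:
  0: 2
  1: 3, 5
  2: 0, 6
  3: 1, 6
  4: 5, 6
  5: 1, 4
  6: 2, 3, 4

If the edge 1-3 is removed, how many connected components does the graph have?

1

1 and 3 are still connected via 1-5-4-6-3, so the component count stays at 1.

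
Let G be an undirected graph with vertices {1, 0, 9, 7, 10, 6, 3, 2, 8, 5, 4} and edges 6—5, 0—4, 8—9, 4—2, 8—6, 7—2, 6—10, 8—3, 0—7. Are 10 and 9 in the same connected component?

Yes

From 10 we can reach 3, 5, 6, 8, 9, 10, which includes 9.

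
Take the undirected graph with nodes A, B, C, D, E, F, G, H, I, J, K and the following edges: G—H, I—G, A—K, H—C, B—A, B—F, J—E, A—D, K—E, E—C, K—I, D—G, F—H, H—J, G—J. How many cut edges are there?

The edges on the cycle B-F-H-C-E-K-A-B are not bridges since each lies on that cycle.
Every edge lies on some cycle, so there are no bridges.

0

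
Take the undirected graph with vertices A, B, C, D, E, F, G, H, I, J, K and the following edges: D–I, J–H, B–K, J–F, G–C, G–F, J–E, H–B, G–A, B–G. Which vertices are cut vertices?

Removing B increases the component count from 2 to 3, so B is a cut vertex.
Removing G increases the component count from 2 to 4, so G is a cut vertex.
Removing J increases the component count from 2 to 3, so J is a cut vertex.
By contrast removing A leaves 2 components; it is not a cut vertex. No other vertex is a cut vertex either.

B, G, J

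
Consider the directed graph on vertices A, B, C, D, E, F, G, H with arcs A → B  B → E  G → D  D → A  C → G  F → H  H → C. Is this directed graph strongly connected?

No

There is no directed path from B to A, so the graph is not strongly connected.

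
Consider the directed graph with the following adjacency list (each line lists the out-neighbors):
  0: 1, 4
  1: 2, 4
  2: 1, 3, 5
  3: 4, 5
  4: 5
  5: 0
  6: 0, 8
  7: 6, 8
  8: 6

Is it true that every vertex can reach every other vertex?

There is no directed path from 1 to 8, so the graph is not strongly connected.

No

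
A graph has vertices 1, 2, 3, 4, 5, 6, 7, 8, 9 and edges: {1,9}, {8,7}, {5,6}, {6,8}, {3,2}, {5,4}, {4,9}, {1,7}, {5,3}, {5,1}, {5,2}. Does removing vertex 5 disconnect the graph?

Deleting 5 raises the number of components from 1 to 2, so 5 is a cut vertex.

Yes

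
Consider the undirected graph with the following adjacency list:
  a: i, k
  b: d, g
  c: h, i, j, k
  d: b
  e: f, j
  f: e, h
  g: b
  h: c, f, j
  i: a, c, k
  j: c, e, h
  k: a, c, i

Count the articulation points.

Removing b increases the component count from 2 to 3, so b is a cut vertex.
Removing c increases the component count from 2 to 3, so c is a cut vertex.
By contrast removing f leaves 2 components; it is not a cut vertex. No other vertex is a cut vertex either.

2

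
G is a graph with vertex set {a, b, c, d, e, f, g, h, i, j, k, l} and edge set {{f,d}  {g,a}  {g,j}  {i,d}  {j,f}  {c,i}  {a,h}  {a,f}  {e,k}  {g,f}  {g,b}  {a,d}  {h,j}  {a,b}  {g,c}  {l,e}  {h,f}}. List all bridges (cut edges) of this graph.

The edges on the cycle g-a-h-f-d-i-c-g are not bridges since each lies on that cycle.
But removing e - k disconnects e from k; removing l - e disconnects l from e — these are bridges.

e-k, e-l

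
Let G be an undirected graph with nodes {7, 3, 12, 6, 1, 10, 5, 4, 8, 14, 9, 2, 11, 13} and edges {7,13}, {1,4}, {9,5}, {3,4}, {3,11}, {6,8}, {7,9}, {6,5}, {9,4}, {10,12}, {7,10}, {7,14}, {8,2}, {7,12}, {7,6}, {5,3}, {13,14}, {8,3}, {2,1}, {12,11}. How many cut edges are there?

0

The edges on the cycle 7-13-14-7 are not bridges since each lies on that cycle.
Every edge lies on some cycle, so there are no bridges.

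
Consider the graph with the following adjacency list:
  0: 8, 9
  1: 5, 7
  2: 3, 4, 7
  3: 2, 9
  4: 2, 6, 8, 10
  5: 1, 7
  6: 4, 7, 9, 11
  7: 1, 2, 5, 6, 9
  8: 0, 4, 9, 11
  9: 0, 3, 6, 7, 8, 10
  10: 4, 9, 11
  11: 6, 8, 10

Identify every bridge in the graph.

The edges on the cycle 7-1-5-7 are not bridges since each lies on that cycle.
Every edge lies on some cycle, so there are no bridges.

none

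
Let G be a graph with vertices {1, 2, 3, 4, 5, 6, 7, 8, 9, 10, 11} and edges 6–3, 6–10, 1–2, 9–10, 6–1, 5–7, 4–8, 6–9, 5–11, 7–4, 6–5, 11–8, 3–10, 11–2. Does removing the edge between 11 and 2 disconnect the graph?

No

After removing 11–2, the path 11-5-6-1-2 still connects them, so the edge is not a bridge.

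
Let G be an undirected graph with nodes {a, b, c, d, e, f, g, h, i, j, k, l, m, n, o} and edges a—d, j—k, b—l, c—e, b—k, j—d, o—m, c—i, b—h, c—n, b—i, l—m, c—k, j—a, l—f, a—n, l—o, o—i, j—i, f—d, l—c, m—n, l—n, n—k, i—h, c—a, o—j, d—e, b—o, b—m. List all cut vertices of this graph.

none

Removing b, for instance, still leaves 2 components. No single vertex removal increases the component count — the graph has no articulation points.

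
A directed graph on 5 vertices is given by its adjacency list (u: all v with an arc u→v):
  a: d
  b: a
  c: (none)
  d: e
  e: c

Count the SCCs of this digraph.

{d} is an SCC by itself.
{a} is an SCC by itself.
{c} is an SCC by itself.
{b} is an SCC by itself.
{e} is an SCC by itself.
That gives 5 strongly connected components.

5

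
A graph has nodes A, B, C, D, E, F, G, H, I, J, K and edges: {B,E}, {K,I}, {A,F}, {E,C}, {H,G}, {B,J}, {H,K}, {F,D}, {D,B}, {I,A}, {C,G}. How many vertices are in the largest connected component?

11

Starting from A we can reach A, B, C, D, E, F, G, H, I, J, K. That is one component of size 11.
The largest has 11 vertices.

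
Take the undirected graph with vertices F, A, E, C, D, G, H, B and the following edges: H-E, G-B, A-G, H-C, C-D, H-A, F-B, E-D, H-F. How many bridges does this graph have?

The edges on the cycle H-E-D-C-H are not bridges since each lies on that cycle.
Every edge lies on some cycle, so there are no bridges.

0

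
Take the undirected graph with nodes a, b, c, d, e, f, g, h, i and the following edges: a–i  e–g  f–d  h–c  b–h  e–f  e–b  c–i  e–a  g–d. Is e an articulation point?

Deleting e raises the number of components from 1 to 2, so e is a cut vertex.

Yes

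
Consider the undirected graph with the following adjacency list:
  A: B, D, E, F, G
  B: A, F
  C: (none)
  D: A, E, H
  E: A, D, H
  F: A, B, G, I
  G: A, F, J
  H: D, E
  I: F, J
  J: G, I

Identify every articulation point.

A

Removing A increases the component count from 2 to 3, so A is a cut vertex.
By contrast removing G leaves 2 components; it is not a cut vertex. No other vertex is a cut vertex either.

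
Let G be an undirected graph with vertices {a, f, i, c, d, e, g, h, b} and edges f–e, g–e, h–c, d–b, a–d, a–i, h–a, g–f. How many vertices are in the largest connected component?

Starting from e we can reach e, f, g. That is one component of size 3.
Starting from a we can reach a, b, c, d, h, i. That is one component of size 6.
The largest has 6 vertices.

6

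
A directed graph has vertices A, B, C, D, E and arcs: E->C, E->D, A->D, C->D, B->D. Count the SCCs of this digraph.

5

{A} is an SCC by itself.
{B} is an SCC by itself.
{C} is an SCC by itself.
{E} is an SCC by itself.
{D} is an SCC by itself.
That gives 5 strongly connected components.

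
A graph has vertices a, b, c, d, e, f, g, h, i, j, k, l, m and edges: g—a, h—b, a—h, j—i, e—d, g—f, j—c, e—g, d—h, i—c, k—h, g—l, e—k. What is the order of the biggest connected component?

m is isolated — a component by itself.
Starting from c we can reach c, i, j. That is one component of size 3.
Starting from a we can reach a, b, d, e, f, g, h, k, l. That is one component of size 9.
The largest has 9 vertices.

9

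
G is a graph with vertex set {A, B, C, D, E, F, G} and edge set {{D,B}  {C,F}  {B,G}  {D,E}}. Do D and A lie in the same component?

The component containing D is {B, D, E, G}, and A is not in it.

No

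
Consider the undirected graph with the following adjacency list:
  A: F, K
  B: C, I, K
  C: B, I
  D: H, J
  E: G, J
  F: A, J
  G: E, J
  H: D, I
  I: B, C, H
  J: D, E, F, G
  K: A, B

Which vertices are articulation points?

J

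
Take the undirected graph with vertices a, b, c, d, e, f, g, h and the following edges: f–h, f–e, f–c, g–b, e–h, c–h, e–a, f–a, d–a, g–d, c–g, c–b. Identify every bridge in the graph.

none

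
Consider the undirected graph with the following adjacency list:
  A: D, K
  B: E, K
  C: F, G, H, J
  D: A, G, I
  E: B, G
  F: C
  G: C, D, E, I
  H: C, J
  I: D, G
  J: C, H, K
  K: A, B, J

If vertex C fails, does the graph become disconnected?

Deleting C raises the number of components from 1 to 2, so C is a cut vertex.

Yes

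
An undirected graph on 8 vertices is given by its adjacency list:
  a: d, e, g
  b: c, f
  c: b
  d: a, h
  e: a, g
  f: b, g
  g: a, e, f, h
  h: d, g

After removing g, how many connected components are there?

2

With g gone, the remaining components are: {b, c, f}; {a, d, e, h}.
That is 2 components.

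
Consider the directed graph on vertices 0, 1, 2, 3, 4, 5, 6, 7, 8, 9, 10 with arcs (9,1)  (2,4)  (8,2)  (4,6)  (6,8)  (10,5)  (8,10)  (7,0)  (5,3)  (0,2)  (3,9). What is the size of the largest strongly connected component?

{2, 4, 6, 8} are all mutually reachable — one SCC of size 4.
{7} is an SCC by itself.
{0} is an SCC by itself.
{1} is an SCC by itself.
{3} is an SCC by itself.
(and 3 more singleton SCCs)
The largest has 4 vertices.

4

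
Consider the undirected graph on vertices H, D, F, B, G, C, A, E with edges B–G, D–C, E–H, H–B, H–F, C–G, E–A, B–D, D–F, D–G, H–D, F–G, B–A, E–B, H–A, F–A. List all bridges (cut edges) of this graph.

none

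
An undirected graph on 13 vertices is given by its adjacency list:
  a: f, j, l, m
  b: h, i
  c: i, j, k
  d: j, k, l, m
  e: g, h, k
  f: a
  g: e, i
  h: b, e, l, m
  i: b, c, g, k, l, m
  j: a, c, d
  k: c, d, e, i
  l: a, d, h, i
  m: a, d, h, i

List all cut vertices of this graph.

a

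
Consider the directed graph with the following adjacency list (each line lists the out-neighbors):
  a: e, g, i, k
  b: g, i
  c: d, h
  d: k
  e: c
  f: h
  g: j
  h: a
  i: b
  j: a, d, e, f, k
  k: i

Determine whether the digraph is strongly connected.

From k we can reach every vertex (a, b, c, d, e, f, g, h, i, j, k), and every vertex can reach k (a, b, c, d, e, f, g, h, i, j, k). So the whole graph is one strongly connected component.

Yes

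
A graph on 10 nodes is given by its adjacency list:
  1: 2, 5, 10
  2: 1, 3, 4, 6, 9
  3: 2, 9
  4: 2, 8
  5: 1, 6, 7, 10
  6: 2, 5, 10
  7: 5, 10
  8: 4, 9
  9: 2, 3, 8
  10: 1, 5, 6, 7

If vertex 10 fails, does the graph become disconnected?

Deleting 10 leaves 1 component (was 1) (its neighbors 1, 5, 6, 7 remain connected to each other), so 10 is not a cut vertex.

No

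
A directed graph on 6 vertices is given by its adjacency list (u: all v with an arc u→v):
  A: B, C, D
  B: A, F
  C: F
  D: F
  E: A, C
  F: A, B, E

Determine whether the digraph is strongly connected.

Yes

From E we can reach every vertex (A, B, C, D, E, F), and every vertex can reach E (A, B, C, D, E, F). So the whole graph is one strongly connected component.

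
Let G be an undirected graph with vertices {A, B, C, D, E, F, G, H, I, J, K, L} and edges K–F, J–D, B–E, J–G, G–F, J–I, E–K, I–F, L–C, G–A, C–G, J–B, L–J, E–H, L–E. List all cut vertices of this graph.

Removing E increases the component count from 1 to 2, so E is a cut vertex.
Removing G increases the component count from 1 to 2, so G is a cut vertex.
Removing J increases the component count from 1 to 2, so J is a cut vertex.
By contrast removing I leaves 1 component; it is not a cut vertex. No other vertex is a cut vertex either.

E, G, J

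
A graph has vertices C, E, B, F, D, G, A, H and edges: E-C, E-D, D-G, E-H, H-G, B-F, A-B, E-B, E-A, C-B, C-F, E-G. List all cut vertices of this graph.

E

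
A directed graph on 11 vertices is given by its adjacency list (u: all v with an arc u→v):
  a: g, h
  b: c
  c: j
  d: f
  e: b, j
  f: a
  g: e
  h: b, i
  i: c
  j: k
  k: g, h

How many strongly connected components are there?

4

{b, c, e, g, h, i, j, k} are all mutually reachable — one SCC of size 8.
{d} is an SCC by itself.
{a} is an SCC by itself.
{f} is an SCC by itself.
That gives 4 strongly connected components.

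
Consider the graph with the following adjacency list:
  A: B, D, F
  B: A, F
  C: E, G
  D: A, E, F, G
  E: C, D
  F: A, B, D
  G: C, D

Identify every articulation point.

D

Removing D increases the component count from 1 to 2, so D is a cut vertex.
By contrast removing E leaves 1 component; it is not a cut vertex. No other vertex is a cut vertex either.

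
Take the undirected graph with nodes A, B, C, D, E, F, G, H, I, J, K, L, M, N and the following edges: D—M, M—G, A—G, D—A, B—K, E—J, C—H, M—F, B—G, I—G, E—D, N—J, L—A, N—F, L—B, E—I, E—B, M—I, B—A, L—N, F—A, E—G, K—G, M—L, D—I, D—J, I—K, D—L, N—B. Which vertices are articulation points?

none

Removing G, for instance, still leaves 2 components. No single vertex removal increases the component count — the graph has no articulation points.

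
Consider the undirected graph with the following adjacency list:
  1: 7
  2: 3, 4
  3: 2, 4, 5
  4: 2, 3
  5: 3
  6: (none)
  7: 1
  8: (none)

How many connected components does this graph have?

4

6 is isolated — a component by itself.
8 is isolated — a component by itself.
Starting from 1 we can reach 1, 7. That is one component of size 2.
Starting from 2 we can reach 2, 3, 4, 5. That is one component of size 4.
Total: 4 components.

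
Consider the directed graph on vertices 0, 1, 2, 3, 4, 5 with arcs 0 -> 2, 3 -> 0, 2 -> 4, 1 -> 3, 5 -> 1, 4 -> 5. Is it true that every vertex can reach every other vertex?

From 2 we can reach every vertex (0, 1, 2, 3, 4, 5), and every vertex can reach 2 (0, 1, 2, 3, 4, 5). So the whole graph is one strongly connected component.

Yes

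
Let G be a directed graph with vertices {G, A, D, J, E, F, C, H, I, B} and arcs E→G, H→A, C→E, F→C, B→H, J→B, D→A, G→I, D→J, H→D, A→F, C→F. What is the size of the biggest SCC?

4

{B, D, H, J} are all mutually reachable — one SCC of size 4.
{C, F} are all mutually reachable — one SCC of size 2.
{A} is an SCC by itself.
{G} is an SCC by itself.
{E} is an SCC by itself.
(and 1 more singleton SCC)
The largest has 4 vertices.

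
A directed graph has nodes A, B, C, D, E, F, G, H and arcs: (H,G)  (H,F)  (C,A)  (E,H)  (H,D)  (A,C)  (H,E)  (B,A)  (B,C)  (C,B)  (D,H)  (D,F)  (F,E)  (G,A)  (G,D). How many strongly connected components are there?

{D, E, F, G, H} are all mutually reachable — one SCC of size 5.
{A, B, C} are all mutually reachable — one SCC of size 3.
That gives 2 strongly connected components.

2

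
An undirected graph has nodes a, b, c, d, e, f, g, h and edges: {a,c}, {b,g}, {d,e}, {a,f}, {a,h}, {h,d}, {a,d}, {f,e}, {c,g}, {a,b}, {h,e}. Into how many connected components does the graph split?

1

Starting from a we can reach a, b, c, d, e, f, g, h. That is one component of size 8.
Total: 1 component.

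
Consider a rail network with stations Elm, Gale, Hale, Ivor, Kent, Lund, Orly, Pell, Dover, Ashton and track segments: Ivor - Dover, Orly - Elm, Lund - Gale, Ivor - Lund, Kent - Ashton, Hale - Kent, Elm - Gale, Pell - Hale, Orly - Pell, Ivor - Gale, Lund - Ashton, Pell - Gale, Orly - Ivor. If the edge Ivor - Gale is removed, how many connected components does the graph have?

Ivor and Gale are still connected via Ivor-Lund-Gale, so the component count stays at 1.

1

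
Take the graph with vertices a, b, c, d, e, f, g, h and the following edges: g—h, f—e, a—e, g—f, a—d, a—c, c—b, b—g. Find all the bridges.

The edges on the cycle a-c-b-g-f-e-a are not bridges since each lies on that cycle.
But removing a—d disconnects a from d; removing g—h disconnects g from h — these are bridges.

a-d, g-h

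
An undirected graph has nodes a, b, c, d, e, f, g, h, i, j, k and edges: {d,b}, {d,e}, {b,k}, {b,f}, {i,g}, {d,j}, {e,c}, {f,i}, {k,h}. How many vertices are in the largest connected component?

10

a is isolated — a component by itself.
Starting from b we can reach b, c, d, e, f, g, h, i, j, k. That is one component of size 10.
The largest has 10 vertices.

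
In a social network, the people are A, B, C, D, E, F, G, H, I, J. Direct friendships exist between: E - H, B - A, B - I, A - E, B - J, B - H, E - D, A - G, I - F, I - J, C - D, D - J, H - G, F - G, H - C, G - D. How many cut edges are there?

0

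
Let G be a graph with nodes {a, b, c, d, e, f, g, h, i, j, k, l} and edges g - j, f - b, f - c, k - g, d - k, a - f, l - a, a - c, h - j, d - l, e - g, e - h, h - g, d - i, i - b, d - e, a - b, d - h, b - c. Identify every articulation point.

d

Removing d increases the component count from 1 to 2, so d is a cut vertex.
By contrast removing j leaves 1 component; it is not a cut vertex. No other vertex is a cut vertex either.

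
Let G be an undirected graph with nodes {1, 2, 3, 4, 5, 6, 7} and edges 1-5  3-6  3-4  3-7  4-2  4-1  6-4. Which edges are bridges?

The edges on the cycle 3-6-4-3 are not bridges since each lies on that cycle.
But removing 4-2 disconnects 4 from 2; removing 1-5 disconnects 1 from 5; removing 4-1 disconnects 4 from 1; removing 3-7 disconnects 3 from 7 — these are bridges.

1-4, 1-5, 2-4, 3-7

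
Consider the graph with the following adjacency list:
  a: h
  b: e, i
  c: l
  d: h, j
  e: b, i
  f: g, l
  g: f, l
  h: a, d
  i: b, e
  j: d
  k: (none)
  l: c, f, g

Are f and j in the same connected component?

The component containing f is {c, f, g, l}, and j is not in it.

No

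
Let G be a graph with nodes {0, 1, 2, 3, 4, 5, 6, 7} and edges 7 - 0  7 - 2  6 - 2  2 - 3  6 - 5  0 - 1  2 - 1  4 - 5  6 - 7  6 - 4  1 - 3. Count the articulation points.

1

Removing 6 increases the component count from 1 to 2, so 6 is a cut vertex.
By contrast removing 7 leaves 1 component; it is not a cut vertex. No other vertex is a cut vertex either.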